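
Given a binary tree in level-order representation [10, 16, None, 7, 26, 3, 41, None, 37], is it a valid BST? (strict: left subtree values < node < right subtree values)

Level-order array: [10, 16, None, 7, 26, 3, 41, None, 37]
Validate using subtree bounds (lo, hi): at each node, require lo < value < hi,
then recurse left with hi=value and right with lo=value.
Preorder trace (stopping at first violation):
  at node 10 with bounds (-inf, +inf): OK
  at node 16 with bounds (-inf, 10): VIOLATION
Node 16 violates its bound: not (-inf < 16 < 10).
Result: Not a valid BST


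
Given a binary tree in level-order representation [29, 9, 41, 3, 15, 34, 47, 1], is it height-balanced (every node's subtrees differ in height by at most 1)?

Tree (level-order array): [29, 9, 41, 3, 15, 34, 47, 1]
Definition: a tree is height-balanced if, at every node, |h(left) - h(right)| <= 1 (empty subtree has height -1).
Bottom-up per-node check:
  node 1: h_left=-1, h_right=-1, diff=0 [OK], height=0
  node 3: h_left=0, h_right=-1, diff=1 [OK], height=1
  node 15: h_left=-1, h_right=-1, diff=0 [OK], height=0
  node 9: h_left=1, h_right=0, diff=1 [OK], height=2
  node 34: h_left=-1, h_right=-1, diff=0 [OK], height=0
  node 47: h_left=-1, h_right=-1, diff=0 [OK], height=0
  node 41: h_left=0, h_right=0, diff=0 [OK], height=1
  node 29: h_left=2, h_right=1, diff=1 [OK], height=3
All nodes satisfy the balance condition.
Result: Balanced


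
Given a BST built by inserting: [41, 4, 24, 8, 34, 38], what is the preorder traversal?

Tree insertion order: [41, 4, 24, 8, 34, 38]
Tree (level-order array): [41, 4, None, None, 24, 8, 34, None, None, None, 38]
Preorder traversal: [41, 4, 24, 8, 34, 38]


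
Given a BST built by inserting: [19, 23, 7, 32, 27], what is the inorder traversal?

Tree insertion order: [19, 23, 7, 32, 27]
Tree (level-order array): [19, 7, 23, None, None, None, 32, 27]
Inorder traversal: [7, 19, 23, 27, 32]


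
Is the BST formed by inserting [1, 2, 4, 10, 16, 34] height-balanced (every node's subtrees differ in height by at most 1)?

Tree (level-order array): [1, None, 2, None, 4, None, 10, None, 16, None, 34]
Definition: a tree is height-balanced if, at every node, |h(left) - h(right)| <= 1 (empty subtree has height -1).
Bottom-up per-node check:
  node 34: h_left=-1, h_right=-1, diff=0 [OK], height=0
  node 16: h_left=-1, h_right=0, diff=1 [OK], height=1
  node 10: h_left=-1, h_right=1, diff=2 [FAIL (|-1-1|=2 > 1)], height=2
  node 4: h_left=-1, h_right=2, diff=3 [FAIL (|-1-2|=3 > 1)], height=3
  node 2: h_left=-1, h_right=3, diff=4 [FAIL (|-1-3|=4 > 1)], height=4
  node 1: h_left=-1, h_right=4, diff=5 [FAIL (|-1-4|=5 > 1)], height=5
Node 10 violates the condition: |-1 - 1| = 2 > 1.
Result: Not balanced


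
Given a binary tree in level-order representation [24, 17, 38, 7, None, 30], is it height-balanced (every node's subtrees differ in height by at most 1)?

Tree (level-order array): [24, 17, 38, 7, None, 30]
Definition: a tree is height-balanced if, at every node, |h(left) - h(right)| <= 1 (empty subtree has height -1).
Bottom-up per-node check:
  node 7: h_left=-1, h_right=-1, diff=0 [OK], height=0
  node 17: h_left=0, h_right=-1, diff=1 [OK], height=1
  node 30: h_left=-1, h_right=-1, diff=0 [OK], height=0
  node 38: h_left=0, h_right=-1, diff=1 [OK], height=1
  node 24: h_left=1, h_right=1, diff=0 [OK], height=2
All nodes satisfy the balance condition.
Result: Balanced


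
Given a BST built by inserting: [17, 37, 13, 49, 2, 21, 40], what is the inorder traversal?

Tree insertion order: [17, 37, 13, 49, 2, 21, 40]
Tree (level-order array): [17, 13, 37, 2, None, 21, 49, None, None, None, None, 40]
Inorder traversal: [2, 13, 17, 21, 37, 40, 49]


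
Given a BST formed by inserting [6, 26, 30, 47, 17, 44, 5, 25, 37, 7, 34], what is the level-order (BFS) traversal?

Tree insertion order: [6, 26, 30, 47, 17, 44, 5, 25, 37, 7, 34]
Tree (level-order array): [6, 5, 26, None, None, 17, 30, 7, 25, None, 47, None, None, None, None, 44, None, 37, None, 34]
BFS from the root, enqueuing left then right child of each popped node:
  queue [6] -> pop 6, enqueue [5, 26], visited so far: [6]
  queue [5, 26] -> pop 5, enqueue [none], visited so far: [6, 5]
  queue [26] -> pop 26, enqueue [17, 30], visited so far: [6, 5, 26]
  queue [17, 30] -> pop 17, enqueue [7, 25], visited so far: [6, 5, 26, 17]
  queue [30, 7, 25] -> pop 30, enqueue [47], visited so far: [6, 5, 26, 17, 30]
  queue [7, 25, 47] -> pop 7, enqueue [none], visited so far: [6, 5, 26, 17, 30, 7]
  queue [25, 47] -> pop 25, enqueue [none], visited so far: [6, 5, 26, 17, 30, 7, 25]
  queue [47] -> pop 47, enqueue [44], visited so far: [6, 5, 26, 17, 30, 7, 25, 47]
  queue [44] -> pop 44, enqueue [37], visited so far: [6, 5, 26, 17, 30, 7, 25, 47, 44]
  queue [37] -> pop 37, enqueue [34], visited so far: [6, 5, 26, 17, 30, 7, 25, 47, 44, 37]
  queue [34] -> pop 34, enqueue [none], visited so far: [6, 5, 26, 17, 30, 7, 25, 47, 44, 37, 34]
Result: [6, 5, 26, 17, 30, 7, 25, 47, 44, 37, 34]


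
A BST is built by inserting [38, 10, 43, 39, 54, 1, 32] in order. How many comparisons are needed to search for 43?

Search path for 43: 38 -> 43
Found: True
Comparisons: 2


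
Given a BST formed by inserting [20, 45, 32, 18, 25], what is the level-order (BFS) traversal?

Tree insertion order: [20, 45, 32, 18, 25]
Tree (level-order array): [20, 18, 45, None, None, 32, None, 25]
BFS from the root, enqueuing left then right child of each popped node:
  queue [20] -> pop 20, enqueue [18, 45], visited so far: [20]
  queue [18, 45] -> pop 18, enqueue [none], visited so far: [20, 18]
  queue [45] -> pop 45, enqueue [32], visited so far: [20, 18, 45]
  queue [32] -> pop 32, enqueue [25], visited so far: [20, 18, 45, 32]
  queue [25] -> pop 25, enqueue [none], visited so far: [20, 18, 45, 32, 25]
Result: [20, 18, 45, 32, 25]


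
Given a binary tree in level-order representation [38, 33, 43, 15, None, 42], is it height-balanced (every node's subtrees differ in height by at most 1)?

Tree (level-order array): [38, 33, 43, 15, None, 42]
Definition: a tree is height-balanced if, at every node, |h(left) - h(right)| <= 1 (empty subtree has height -1).
Bottom-up per-node check:
  node 15: h_left=-1, h_right=-1, diff=0 [OK], height=0
  node 33: h_left=0, h_right=-1, diff=1 [OK], height=1
  node 42: h_left=-1, h_right=-1, diff=0 [OK], height=0
  node 43: h_left=0, h_right=-1, diff=1 [OK], height=1
  node 38: h_left=1, h_right=1, diff=0 [OK], height=2
All nodes satisfy the balance condition.
Result: Balanced


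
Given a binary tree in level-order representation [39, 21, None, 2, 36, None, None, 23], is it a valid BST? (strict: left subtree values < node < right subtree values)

Level-order array: [39, 21, None, 2, 36, None, None, 23]
Validate using subtree bounds (lo, hi): at each node, require lo < value < hi,
then recurse left with hi=value and right with lo=value.
Preorder trace (stopping at first violation):
  at node 39 with bounds (-inf, +inf): OK
  at node 21 with bounds (-inf, 39): OK
  at node 2 with bounds (-inf, 21): OK
  at node 36 with bounds (21, 39): OK
  at node 23 with bounds (21, 36): OK
No violation found at any node.
Result: Valid BST


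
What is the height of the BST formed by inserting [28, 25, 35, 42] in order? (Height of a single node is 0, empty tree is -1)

Insertion order: [28, 25, 35, 42]
Tree (level-order array): [28, 25, 35, None, None, None, 42]
Compute height bottom-up (empty subtree = -1):
  height(25) = 1 + max(-1, -1) = 0
  height(42) = 1 + max(-1, -1) = 0
  height(35) = 1 + max(-1, 0) = 1
  height(28) = 1 + max(0, 1) = 2
Height = 2


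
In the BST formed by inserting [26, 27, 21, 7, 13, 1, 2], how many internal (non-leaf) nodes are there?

Tree built from: [26, 27, 21, 7, 13, 1, 2]
Tree (level-order array): [26, 21, 27, 7, None, None, None, 1, 13, None, 2]
Rule: An internal node has at least one child.
Per-node child counts:
  node 26: 2 child(ren)
  node 21: 1 child(ren)
  node 7: 2 child(ren)
  node 1: 1 child(ren)
  node 2: 0 child(ren)
  node 13: 0 child(ren)
  node 27: 0 child(ren)
Matching nodes: [26, 21, 7, 1]
Count of internal (non-leaf) nodes: 4


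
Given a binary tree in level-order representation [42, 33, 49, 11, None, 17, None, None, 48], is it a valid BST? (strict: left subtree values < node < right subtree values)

Level-order array: [42, 33, 49, 11, None, 17, None, None, 48]
Validate using subtree bounds (lo, hi): at each node, require lo < value < hi,
then recurse left with hi=value and right with lo=value.
Preorder trace (stopping at first violation):
  at node 42 with bounds (-inf, +inf): OK
  at node 33 with bounds (-inf, 42): OK
  at node 11 with bounds (-inf, 33): OK
  at node 48 with bounds (11, 33): VIOLATION
Node 48 violates its bound: not (11 < 48 < 33).
Result: Not a valid BST


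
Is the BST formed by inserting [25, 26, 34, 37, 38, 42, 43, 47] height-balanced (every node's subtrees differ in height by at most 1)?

Tree (level-order array): [25, None, 26, None, 34, None, 37, None, 38, None, 42, None, 43, None, 47]
Definition: a tree is height-balanced if, at every node, |h(left) - h(right)| <= 1 (empty subtree has height -1).
Bottom-up per-node check:
  node 47: h_left=-1, h_right=-1, diff=0 [OK], height=0
  node 43: h_left=-1, h_right=0, diff=1 [OK], height=1
  node 42: h_left=-1, h_right=1, diff=2 [FAIL (|-1-1|=2 > 1)], height=2
  node 38: h_left=-1, h_right=2, diff=3 [FAIL (|-1-2|=3 > 1)], height=3
  node 37: h_left=-1, h_right=3, diff=4 [FAIL (|-1-3|=4 > 1)], height=4
  node 34: h_left=-1, h_right=4, diff=5 [FAIL (|-1-4|=5 > 1)], height=5
  node 26: h_left=-1, h_right=5, diff=6 [FAIL (|-1-5|=6 > 1)], height=6
  node 25: h_left=-1, h_right=6, diff=7 [FAIL (|-1-6|=7 > 1)], height=7
Node 42 violates the condition: |-1 - 1| = 2 > 1.
Result: Not balanced


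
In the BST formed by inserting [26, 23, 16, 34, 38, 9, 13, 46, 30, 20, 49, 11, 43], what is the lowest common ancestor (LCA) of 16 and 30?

Tree insertion order: [26, 23, 16, 34, 38, 9, 13, 46, 30, 20, 49, 11, 43]
Tree (level-order array): [26, 23, 34, 16, None, 30, 38, 9, 20, None, None, None, 46, None, 13, None, None, 43, 49, 11]
In a BST, the LCA of p=16, q=30 is the first node v on the
root-to-leaf path with p <= v <= q (go left if both < v, right if both > v).
Walk from root:
  at 26: 16 <= 26 <= 30, this is the LCA
LCA = 26


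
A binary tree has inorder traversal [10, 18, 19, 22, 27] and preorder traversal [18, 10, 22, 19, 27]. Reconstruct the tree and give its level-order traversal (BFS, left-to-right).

Inorder:  [10, 18, 19, 22, 27]
Preorder: [18, 10, 22, 19, 27]
Algorithm: preorder visits root first, so consume preorder in order;
for each root, split the current inorder slice at that value into
left-subtree inorder and right-subtree inorder, then recurse.
Recursive splits:
  root=18; inorder splits into left=[10], right=[19, 22, 27]
  root=10; inorder splits into left=[], right=[]
  root=22; inorder splits into left=[19], right=[27]
  root=19; inorder splits into left=[], right=[]
  root=27; inorder splits into left=[], right=[]
Reconstructed level-order: [18, 10, 22, 19, 27]


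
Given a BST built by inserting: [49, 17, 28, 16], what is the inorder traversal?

Tree insertion order: [49, 17, 28, 16]
Tree (level-order array): [49, 17, None, 16, 28]
Inorder traversal: [16, 17, 28, 49]


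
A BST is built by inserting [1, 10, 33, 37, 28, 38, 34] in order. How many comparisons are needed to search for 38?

Search path for 38: 1 -> 10 -> 33 -> 37 -> 38
Found: True
Comparisons: 5


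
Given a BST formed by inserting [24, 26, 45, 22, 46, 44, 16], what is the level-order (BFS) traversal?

Tree insertion order: [24, 26, 45, 22, 46, 44, 16]
Tree (level-order array): [24, 22, 26, 16, None, None, 45, None, None, 44, 46]
BFS from the root, enqueuing left then right child of each popped node:
  queue [24] -> pop 24, enqueue [22, 26], visited so far: [24]
  queue [22, 26] -> pop 22, enqueue [16], visited so far: [24, 22]
  queue [26, 16] -> pop 26, enqueue [45], visited so far: [24, 22, 26]
  queue [16, 45] -> pop 16, enqueue [none], visited so far: [24, 22, 26, 16]
  queue [45] -> pop 45, enqueue [44, 46], visited so far: [24, 22, 26, 16, 45]
  queue [44, 46] -> pop 44, enqueue [none], visited so far: [24, 22, 26, 16, 45, 44]
  queue [46] -> pop 46, enqueue [none], visited so far: [24, 22, 26, 16, 45, 44, 46]
Result: [24, 22, 26, 16, 45, 44, 46]


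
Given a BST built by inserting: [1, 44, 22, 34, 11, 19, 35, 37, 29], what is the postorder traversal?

Tree insertion order: [1, 44, 22, 34, 11, 19, 35, 37, 29]
Tree (level-order array): [1, None, 44, 22, None, 11, 34, None, 19, 29, 35, None, None, None, None, None, 37]
Postorder traversal: [19, 11, 29, 37, 35, 34, 22, 44, 1]


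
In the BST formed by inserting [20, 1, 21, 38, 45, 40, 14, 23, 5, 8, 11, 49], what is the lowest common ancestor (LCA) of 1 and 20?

Tree insertion order: [20, 1, 21, 38, 45, 40, 14, 23, 5, 8, 11, 49]
Tree (level-order array): [20, 1, 21, None, 14, None, 38, 5, None, 23, 45, None, 8, None, None, 40, 49, None, 11]
In a BST, the LCA of p=1, q=20 is the first node v on the
root-to-leaf path with p <= v <= q (go left if both < v, right if both > v).
Walk from root:
  at 20: 1 <= 20 <= 20, this is the LCA
LCA = 20


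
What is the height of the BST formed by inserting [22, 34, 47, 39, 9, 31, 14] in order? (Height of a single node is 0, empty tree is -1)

Insertion order: [22, 34, 47, 39, 9, 31, 14]
Tree (level-order array): [22, 9, 34, None, 14, 31, 47, None, None, None, None, 39]
Compute height bottom-up (empty subtree = -1):
  height(14) = 1 + max(-1, -1) = 0
  height(9) = 1 + max(-1, 0) = 1
  height(31) = 1 + max(-1, -1) = 0
  height(39) = 1 + max(-1, -1) = 0
  height(47) = 1 + max(0, -1) = 1
  height(34) = 1 + max(0, 1) = 2
  height(22) = 1 + max(1, 2) = 3
Height = 3


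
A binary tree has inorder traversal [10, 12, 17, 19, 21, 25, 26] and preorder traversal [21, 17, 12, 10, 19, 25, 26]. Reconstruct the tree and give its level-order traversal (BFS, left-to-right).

Inorder:  [10, 12, 17, 19, 21, 25, 26]
Preorder: [21, 17, 12, 10, 19, 25, 26]
Algorithm: preorder visits root first, so consume preorder in order;
for each root, split the current inorder slice at that value into
left-subtree inorder and right-subtree inorder, then recurse.
Recursive splits:
  root=21; inorder splits into left=[10, 12, 17, 19], right=[25, 26]
  root=17; inorder splits into left=[10, 12], right=[19]
  root=12; inorder splits into left=[10], right=[]
  root=10; inorder splits into left=[], right=[]
  root=19; inorder splits into left=[], right=[]
  root=25; inorder splits into left=[], right=[26]
  root=26; inorder splits into left=[], right=[]
Reconstructed level-order: [21, 17, 25, 12, 19, 26, 10]


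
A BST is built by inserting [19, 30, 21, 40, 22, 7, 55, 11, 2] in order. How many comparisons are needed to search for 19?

Search path for 19: 19
Found: True
Comparisons: 1


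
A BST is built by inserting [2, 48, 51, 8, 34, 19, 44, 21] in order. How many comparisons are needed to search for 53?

Search path for 53: 2 -> 48 -> 51
Found: False
Comparisons: 3


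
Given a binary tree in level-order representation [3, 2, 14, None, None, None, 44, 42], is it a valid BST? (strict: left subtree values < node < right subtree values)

Level-order array: [3, 2, 14, None, None, None, 44, 42]
Validate using subtree bounds (lo, hi): at each node, require lo < value < hi,
then recurse left with hi=value and right with lo=value.
Preorder trace (stopping at first violation):
  at node 3 with bounds (-inf, +inf): OK
  at node 2 with bounds (-inf, 3): OK
  at node 14 with bounds (3, +inf): OK
  at node 44 with bounds (14, +inf): OK
  at node 42 with bounds (14, 44): OK
No violation found at any node.
Result: Valid BST


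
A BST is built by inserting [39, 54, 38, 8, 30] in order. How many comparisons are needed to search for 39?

Search path for 39: 39
Found: True
Comparisons: 1


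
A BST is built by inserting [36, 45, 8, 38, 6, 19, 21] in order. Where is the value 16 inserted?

Starting tree (level order): [36, 8, 45, 6, 19, 38, None, None, None, None, 21]
Insertion path: 36 -> 8 -> 19
Result: insert 16 as left child of 19
Final tree (level order): [36, 8, 45, 6, 19, 38, None, None, None, 16, 21]


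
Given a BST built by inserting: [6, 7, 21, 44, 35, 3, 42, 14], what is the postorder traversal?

Tree insertion order: [6, 7, 21, 44, 35, 3, 42, 14]
Tree (level-order array): [6, 3, 7, None, None, None, 21, 14, 44, None, None, 35, None, None, 42]
Postorder traversal: [3, 14, 42, 35, 44, 21, 7, 6]


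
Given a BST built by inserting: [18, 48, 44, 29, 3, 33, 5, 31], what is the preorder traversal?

Tree insertion order: [18, 48, 44, 29, 3, 33, 5, 31]
Tree (level-order array): [18, 3, 48, None, 5, 44, None, None, None, 29, None, None, 33, 31]
Preorder traversal: [18, 3, 5, 48, 44, 29, 33, 31]


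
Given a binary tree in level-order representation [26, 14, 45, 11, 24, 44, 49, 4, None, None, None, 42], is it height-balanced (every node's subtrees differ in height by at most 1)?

Tree (level-order array): [26, 14, 45, 11, 24, 44, 49, 4, None, None, None, 42]
Definition: a tree is height-balanced if, at every node, |h(left) - h(right)| <= 1 (empty subtree has height -1).
Bottom-up per-node check:
  node 4: h_left=-1, h_right=-1, diff=0 [OK], height=0
  node 11: h_left=0, h_right=-1, diff=1 [OK], height=1
  node 24: h_left=-1, h_right=-1, diff=0 [OK], height=0
  node 14: h_left=1, h_right=0, diff=1 [OK], height=2
  node 42: h_left=-1, h_right=-1, diff=0 [OK], height=0
  node 44: h_left=0, h_right=-1, diff=1 [OK], height=1
  node 49: h_left=-1, h_right=-1, diff=0 [OK], height=0
  node 45: h_left=1, h_right=0, diff=1 [OK], height=2
  node 26: h_left=2, h_right=2, diff=0 [OK], height=3
All nodes satisfy the balance condition.
Result: Balanced


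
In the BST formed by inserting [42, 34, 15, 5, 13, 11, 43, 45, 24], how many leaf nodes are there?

Tree built from: [42, 34, 15, 5, 13, 11, 43, 45, 24]
Tree (level-order array): [42, 34, 43, 15, None, None, 45, 5, 24, None, None, None, 13, None, None, 11]
Rule: A leaf has 0 children.
Per-node child counts:
  node 42: 2 child(ren)
  node 34: 1 child(ren)
  node 15: 2 child(ren)
  node 5: 1 child(ren)
  node 13: 1 child(ren)
  node 11: 0 child(ren)
  node 24: 0 child(ren)
  node 43: 1 child(ren)
  node 45: 0 child(ren)
Matching nodes: [11, 24, 45]
Count of leaf nodes: 3


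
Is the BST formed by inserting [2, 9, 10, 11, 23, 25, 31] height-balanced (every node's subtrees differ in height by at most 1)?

Tree (level-order array): [2, None, 9, None, 10, None, 11, None, 23, None, 25, None, 31]
Definition: a tree is height-balanced if, at every node, |h(left) - h(right)| <= 1 (empty subtree has height -1).
Bottom-up per-node check:
  node 31: h_left=-1, h_right=-1, diff=0 [OK], height=0
  node 25: h_left=-1, h_right=0, diff=1 [OK], height=1
  node 23: h_left=-1, h_right=1, diff=2 [FAIL (|-1-1|=2 > 1)], height=2
  node 11: h_left=-1, h_right=2, diff=3 [FAIL (|-1-2|=3 > 1)], height=3
  node 10: h_left=-1, h_right=3, diff=4 [FAIL (|-1-3|=4 > 1)], height=4
  node 9: h_left=-1, h_right=4, diff=5 [FAIL (|-1-4|=5 > 1)], height=5
  node 2: h_left=-1, h_right=5, diff=6 [FAIL (|-1-5|=6 > 1)], height=6
Node 23 violates the condition: |-1 - 1| = 2 > 1.
Result: Not balanced


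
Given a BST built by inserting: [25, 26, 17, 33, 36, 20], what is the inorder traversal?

Tree insertion order: [25, 26, 17, 33, 36, 20]
Tree (level-order array): [25, 17, 26, None, 20, None, 33, None, None, None, 36]
Inorder traversal: [17, 20, 25, 26, 33, 36]


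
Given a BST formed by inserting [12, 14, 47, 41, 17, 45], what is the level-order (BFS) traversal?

Tree insertion order: [12, 14, 47, 41, 17, 45]
Tree (level-order array): [12, None, 14, None, 47, 41, None, 17, 45]
BFS from the root, enqueuing left then right child of each popped node:
  queue [12] -> pop 12, enqueue [14], visited so far: [12]
  queue [14] -> pop 14, enqueue [47], visited so far: [12, 14]
  queue [47] -> pop 47, enqueue [41], visited so far: [12, 14, 47]
  queue [41] -> pop 41, enqueue [17, 45], visited so far: [12, 14, 47, 41]
  queue [17, 45] -> pop 17, enqueue [none], visited so far: [12, 14, 47, 41, 17]
  queue [45] -> pop 45, enqueue [none], visited so far: [12, 14, 47, 41, 17, 45]
Result: [12, 14, 47, 41, 17, 45]


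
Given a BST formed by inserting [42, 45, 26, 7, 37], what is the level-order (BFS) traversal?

Tree insertion order: [42, 45, 26, 7, 37]
Tree (level-order array): [42, 26, 45, 7, 37]
BFS from the root, enqueuing left then right child of each popped node:
  queue [42] -> pop 42, enqueue [26, 45], visited so far: [42]
  queue [26, 45] -> pop 26, enqueue [7, 37], visited so far: [42, 26]
  queue [45, 7, 37] -> pop 45, enqueue [none], visited so far: [42, 26, 45]
  queue [7, 37] -> pop 7, enqueue [none], visited so far: [42, 26, 45, 7]
  queue [37] -> pop 37, enqueue [none], visited so far: [42, 26, 45, 7, 37]
Result: [42, 26, 45, 7, 37]


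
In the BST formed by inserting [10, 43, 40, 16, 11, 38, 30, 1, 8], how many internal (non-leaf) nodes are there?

Tree built from: [10, 43, 40, 16, 11, 38, 30, 1, 8]
Tree (level-order array): [10, 1, 43, None, 8, 40, None, None, None, 16, None, 11, 38, None, None, 30]
Rule: An internal node has at least one child.
Per-node child counts:
  node 10: 2 child(ren)
  node 1: 1 child(ren)
  node 8: 0 child(ren)
  node 43: 1 child(ren)
  node 40: 1 child(ren)
  node 16: 2 child(ren)
  node 11: 0 child(ren)
  node 38: 1 child(ren)
  node 30: 0 child(ren)
Matching nodes: [10, 1, 43, 40, 16, 38]
Count of internal (non-leaf) nodes: 6


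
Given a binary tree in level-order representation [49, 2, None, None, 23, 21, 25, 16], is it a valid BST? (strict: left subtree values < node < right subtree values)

Level-order array: [49, 2, None, None, 23, 21, 25, 16]
Validate using subtree bounds (lo, hi): at each node, require lo < value < hi,
then recurse left with hi=value and right with lo=value.
Preorder trace (stopping at first violation):
  at node 49 with bounds (-inf, +inf): OK
  at node 2 with bounds (-inf, 49): OK
  at node 23 with bounds (2, 49): OK
  at node 21 with bounds (2, 23): OK
  at node 16 with bounds (2, 21): OK
  at node 25 with bounds (23, 49): OK
No violation found at any node.
Result: Valid BST


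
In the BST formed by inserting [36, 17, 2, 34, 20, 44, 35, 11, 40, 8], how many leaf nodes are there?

Tree built from: [36, 17, 2, 34, 20, 44, 35, 11, 40, 8]
Tree (level-order array): [36, 17, 44, 2, 34, 40, None, None, 11, 20, 35, None, None, 8]
Rule: A leaf has 0 children.
Per-node child counts:
  node 36: 2 child(ren)
  node 17: 2 child(ren)
  node 2: 1 child(ren)
  node 11: 1 child(ren)
  node 8: 0 child(ren)
  node 34: 2 child(ren)
  node 20: 0 child(ren)
  node 35: 0 child(ren)
  node 44: 1 child(ren)
  node 40: 0 child(ren)
Matching nodes: [8, 20, 35, 40]
Count of leaf nodes: 4


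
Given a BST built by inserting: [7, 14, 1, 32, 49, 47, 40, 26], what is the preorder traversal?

Tree insertion order: [7, 14, 1, 32, 49, 47, 40, 26]
Tree (level-order array): [7, 1, 14, None, None, None, 32, 26, 49, None, None, 47, None, 40]
Preorder traversal: [7, 1, 14, 32, 26, 49, 47, 40]


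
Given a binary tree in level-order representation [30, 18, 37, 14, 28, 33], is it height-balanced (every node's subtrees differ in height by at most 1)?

Tree (level-order array): [30, 18, 37, 14, 28, 33]
Definition: a tree is height-balanced if, at every node, |h(left) - h(right)| <= 1 (empty subtree has height -1).
Bottom-up per-node check:
  node 14: h_left=-1, h_right=-1, diff=0 [OK], height=0
  node 28: h_left=-1, h_right=-1, diff=0 [OK], height=0
  node 18: h_left=0, h_right=0, diff=0 [OK], height=1
  node 33: h_left=-1, h_right=-1, diff=0 [OK], height=0
  node 37: h_left=0, h_right=-1, diff=1 [OK], height=1
  node 30: h_left=1, h_right=1, diff=0 [OK], height=2
All nodes satisfy the balance condition.
Result: Balanced


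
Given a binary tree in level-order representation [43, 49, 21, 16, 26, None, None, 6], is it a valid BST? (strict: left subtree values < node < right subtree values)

Level-order array: [43, 49, 21, 16, 26, None, None, 6]
Validate using subtree bounds (lo, hi): at each node, require lo < value < hi,
then recurse left with hi=value and right with lo=value.
Preorder trace (stopping at first violation):
  at node 43 with bounds (-inf, +inf): OK
  at node 49 with bounds (-inf, 43): VIOLATION
Node 49 violates its bound: not (-inf < 49 < 43).
Result: Not a valid BST


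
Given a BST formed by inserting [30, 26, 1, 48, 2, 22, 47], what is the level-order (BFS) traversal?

Tree insertion order: [30, 26, 1, 48, 2, 22, 47]
Tree (level-order array): [30, 26, 48, 1, None, 47, None, None, 2, None, None, None, 22]
BFS from the root, enqueuing left then right child of each popped node:
  queue [30] -> pop 30, enqueue [26, 48], visited so far: [30]
  queue [26, 48] -> pop 26, enqueue [1], visited so far: [30, 26]
  queue [48, 1] -> pop 48, enqueue [47], visited so far: [30, 26, 48]
  queue [1, 47] -> pop 1, enqueue [2], visited so far: [30, 26, 48, 1]
  queue [47, 2] -> pop 47, enqueue [none], visited so far: [30, 26, 48, 1, 47]
  queue [2] -> pop 2, enqueue [22], visited so far: [30, 26, 48, 1, 47, 2]
  queue [22] -> pop 22, enqueue [none], visited so far: [30, 26, 48, 1, 47, 2, 22]
Result: [30, 26, 48, 1, 47, 2, 22]


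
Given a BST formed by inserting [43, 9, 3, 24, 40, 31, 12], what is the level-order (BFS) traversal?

Tree insertion order: [43, 9, 3, 24, 40, 31, 12]
Tree (level-order array): [43, 9, None, 3, 24, None, None, 12, 40, None, None, 31]
BFS from the root, enqueuing left then right child of each popped node:
  queue [43] -> pop 43, enqueue [9], visited so far: [43]
  queue [9] -> pop 9, enqueue [3, 24], visited so far: [43, 9]
  queue [3, 24] -> pop 3, enqueue [none], visited so far: [43, 9, 3]
  queue [24] -> pop 24, enqueue [12, 40], visited so far: [43, 9, 3, 24]
  queue [12, 40] -> pop 12, enqueue [none], visited so far: [43, 9, 3, 24, 12]
  queue [40] -> pop 40, enqueue [31], visited so far: [43, 9, 3, 24, 12, 40]
  queue [31] -> pop 31, enqueue [none], visited so far: [43, 9, 3, 24, 12, 40, 31]
Result: [43, 9, 3, 24, 12, 40, 31]


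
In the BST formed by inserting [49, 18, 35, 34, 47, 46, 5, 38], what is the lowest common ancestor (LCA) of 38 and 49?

Tree insertion order: [49, 18, 35, 34, 47, 46, 5, 38]
Tree (level-order array): [49, 18, None, 5, 35, None, None, 34, 47, None, None, 46, None, 38]
In a BST, the LCA of p=38, q=49 is the first node v on the
root-to-leaf path with p <= v <= q (go left if both < v, right if both > v).
Walk from root:
  at 49: 38 <= 49 <= 49, this is the LCA
LCA = 49


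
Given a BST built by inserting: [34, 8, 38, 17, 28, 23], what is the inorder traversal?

Tree insertion order: [34, 8, 38, 17, 28, 23]
Tree (level-order array): [34, 8, 38, None, 17, None, None, None, 28, 23]
Inorder traversal: [8, 17, 23, 28, 34, 38]


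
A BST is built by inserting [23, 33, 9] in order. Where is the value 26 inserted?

Starting tree (level order): [23, 9, 33]
Insertion path: 23 -> 33
Result: insert 26 as left child of 33
Final tree (level order): [23, 9, 33, None, None, 26]


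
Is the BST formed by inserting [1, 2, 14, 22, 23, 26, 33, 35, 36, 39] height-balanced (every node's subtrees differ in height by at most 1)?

Tree (level-order array): [1, None, 2, None, 14, None, 22, None, 23, None, 26, None, 33, None, 35, None, 36, None, 39]
Definition: a tree is height-balanced if, at every node, |h(left) - h(right)| <= 1 (empty subtree has height -1).
Bottom-up per-node check:
  node 39: h_left=-1, h_right=-1, diff=0 [OK], height=0
  node 36: h_left=-1, h_right=0, diff=1 [OK], height=1
  node 35: h_left=-1, h_right=1, diff=2 [FAIL (|-1-1|=2 > 1)], height=2
  node 33: h_left=-1, h_right=2, diff=3 [FAIL (|-1-2|=3 > 1)], height=3
  node 26: h_left=-1, h_right=3, diff=4 [FAIL (|-1-3|=4 > 1)], height=4
  node 23: h_left=-1, h_right=4, diff=5 [FAIL (|-1-4|=5 > 1)], height=5
  node 22: h_left=-1, h_right=5, diff=6 [FAIL (|-1-5|=6 > 1)], height=6
  node 14: h_left=-1, h_right=6, diff=7 [FAIL (|-1-6|=7 > 1)], height=7
  node 2: h_left=-1, h_right=7, diff=8 [FAIL (|-1-7|=8 > 1)], height=8
  node 1: h_left=-1, h_right=8, diff=9 [FAIL (|-1-8|=9 > 1)], height=9
Node 35 violates the condition: |-1 - 1| = 2 > 1.
Result: Not balanced


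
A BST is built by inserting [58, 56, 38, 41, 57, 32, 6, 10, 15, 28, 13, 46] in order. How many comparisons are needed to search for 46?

Search path for 46: 58 -> 56 -> 38 -> 41 -> 46
Found: True
Comparisons: 5


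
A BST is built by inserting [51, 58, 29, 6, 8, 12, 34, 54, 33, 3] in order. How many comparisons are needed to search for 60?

Search path for 60: 51 -> 58
Found: False
Comparisons: 2


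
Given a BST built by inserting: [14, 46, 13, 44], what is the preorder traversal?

Tree insertion order: [14, 46, 13, 44]
Tree (level-order array): [14, 13, 46, None, None, 44]
Preorder traversal: [14, 13, 46, 44]


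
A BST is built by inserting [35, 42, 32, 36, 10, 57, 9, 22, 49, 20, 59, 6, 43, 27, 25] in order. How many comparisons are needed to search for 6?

Search path for 6: 35 -> 32 -> 10 -> 9 -> 6
Found: True
Comparisons: 5


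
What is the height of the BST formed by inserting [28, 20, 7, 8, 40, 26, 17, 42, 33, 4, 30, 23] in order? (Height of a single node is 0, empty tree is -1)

Insertion order: [28, 20, 7, 8, 40, 26, 17, 42, 33, 4, 30, 23]
Tree (level-order array): [28, 20, 40, 7, 26, 33, 42, 4, 8, 23, None, 30, None, None, None, None, None, None, 17]
Compute height bottom-up (empty subtree = -1):
  height(4) = 1 + max(-1, -1) = 0
  height(17) = 1 + max(-1, -1) = 0
  height(8) = 1 + max(-1, 0) = 1
  height(7) = 1 + max(0, 1) = 2
  height(23) = 1 + max(-1, -1) = 0
  height(26) = 1 + max(0, -1) = 1
  height(20) = 1 + max(2, 1) = 3
  height(30) = 1 + max(-1, -1) = 0
  height(33) = 1 + max(0, -1) = 1
  height(42) = 1 + max(-1, -1) = 0
  height(40) = 1 + max(1, 0) = 2
  height(28) = 1 + max(3, 2) = 4
Height = 4


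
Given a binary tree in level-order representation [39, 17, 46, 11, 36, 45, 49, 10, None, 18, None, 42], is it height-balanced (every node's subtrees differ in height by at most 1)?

Tree (level-order array): [39, 17, 46, 11, 36, 45, 49, 10, None, 18, None, 42]
Definition: a tree is height-balanced if, at every node, |h(left) - h(right)| <= 1 (empty subtree has height -1).
Bottom-up per-node check:
  node 10: h_left=-1, h_right=-1, diff=0 [OK], height=0
  node 11: h_left=0, h_right=-1, diff=1 [OK], height=1
  node 18: h_left=-1, h_right=-1, diff=0 [OK], height=0
  node 36: h_left=0, h_right=-1, diff=1 [OK], height=1
  node 17: h_left=1, h_right=1, diff=0 [OK], height=2
  node 42: h_left=-1, h_right=-1, diff=0 [OK], height=0
  node 45: h_left=0, h_right=-1, diff=1 [OK], height=1
  node 49: h_left=-1, h_right=-1, diff=0 [OK], height=0
  node 46: h_left=1, h_right=0, diff=1 [OK], height=2
  node 39: h_left=2, h_right=2, diff=0 [OK], height=3
All nodes satisfy the balance condition.
Result: Balanced


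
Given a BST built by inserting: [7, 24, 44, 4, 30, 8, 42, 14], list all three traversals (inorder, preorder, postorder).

Tree insertion order: [7, 24, 44, 4, 30, 8, 42, 14]
Tree (level-order array): [7, 4, 24, None, None, 8, 44, None, 14, 30, None, None, None, None, 42]
Inorder (L, root, R): [4, 7, 8, 14, 24, 30, 42, 44]
Preorder (root, L, R): [7, 4, 24, 8, 14, 44, 30, 42]
Postorder (L, R, root): [4, 14, 8, 42, 30, 44, 24, 7]


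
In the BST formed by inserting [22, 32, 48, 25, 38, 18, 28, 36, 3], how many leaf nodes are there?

Tree built from: [22, 32, 48, 25, 38, 18, 28, 36, 3]
Tree (level-order array): [22, 18, 32, 3, None, 25, 48, None, None, None, 28, 38, None, None, None, 36]
Rule: A leaf has 0 children.
Per-node child counts:
  node 22: 2 child(ren)
  node 18: 1 child(ren)
  node 3: 0 child(ren)
  node 32: 2 child(ren)
  node 25: 1 child(ren)
  node 28: 0 child(ren)
  node 48: 1 child(ren)
  node 38: 1 child(ren)
  node 36: 0 child(ren)
Matching nodes: [3, 28, 36]
Count of leaf nodes: 3


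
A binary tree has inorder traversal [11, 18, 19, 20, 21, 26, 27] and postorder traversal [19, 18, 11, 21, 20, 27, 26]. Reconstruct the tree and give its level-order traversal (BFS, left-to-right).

Inorder:   [11, 18, 19, 20, 21, 26, 27]
Postorder: [19, 18, 11, 21, 20, 27, 26]
Algorithm: postorder visits root last, so walk postorder right-to-left;
each value is the root of the current inorder slice — split it at that
value, recurse on the right subtree first, then the left.
Recursive splits:
  root=26; inorder splits into left=[11, 18, 19, 20, 21], right=[27]
  root=27; inorder splits into left=[], right=[]
  root=20; inorder splits into left=[11, 18, 19], right=[21]
  root=21; inorder splits into left=[], right=[]
  root=11; inorder splits into left=[], right=[18, 19]
  root=18; inorder splits into left=[], right=[19]
  root=19; inorder splits into left=[], right=[]
Reconstructed level-order: [26, 20, 27, 11, 21, 18, 19]


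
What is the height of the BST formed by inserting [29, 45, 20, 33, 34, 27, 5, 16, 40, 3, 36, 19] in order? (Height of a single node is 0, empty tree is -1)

Insertion order: [29, 45, 20, 33, 34, 27, 5, 16, 40, 3, 36, 19]
Tree (level-order array): [29, 20, 45, 5, 27, 33, None, 3, 16, None, None, None, 34, None, None, None, 19, None, 40, None, None, 36]
Compute height bottom-up (empty subtree = -1):
  height(3) = 1 + max(-1, -1) = 0
  height(19) = 1 + max(-1, -1) = 0
  height(16) = 1 + max(-1, 0) = 1
  height(5) = 1 + max(0, 1) = 2
  height(27) = 1 + max(-1, -1) = 0
  height(20) = 1 + max(2, 0) = 3
  height(36) = 1 + max(-1, -1) = 0
  height(40) = 1 + max(0, -1) = 1
  height(34) = 1 + max(-1, 1) = 2
  height(33) = 1 + max(-1, 2) = 3
  height(45) = 1 + max(3, -1) = 4
  height(29) = 1 + max(3, 4) = 5
Height = 5


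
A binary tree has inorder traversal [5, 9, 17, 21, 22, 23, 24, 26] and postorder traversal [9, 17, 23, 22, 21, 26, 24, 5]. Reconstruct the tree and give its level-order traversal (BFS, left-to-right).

Inorder:   [5, 9, 17, 21, 22, 23, 24, 26]
Postorder: [9, 17, 23, 22, 21, 26, 24, 5]
Algorithm: postorder visits root last, so walk postorder right-to-left;
each value is the root of the current inorder slice — split it at that
value, recurse on the right subtree first, then the left.
Recursive splits:
  root=5; inorder splits into left=[], right=[9, 17, 21, 22, 23, 24, 26]
  root=24; inorder splits into left=[9, 17, 21, 22, 23], right=[26]
  root=26; inorder splits into left=[], right=[]
  root=21; inorder splits into left=[9, 17], right=[22, 23]
  root=22; inorder splits into left=[], right=[23]
  root=23; inorder splits into left=[], right=[]
  root=17; inorder splits into left=[9], right=[]
  root=9; inorder splits into left=[], right=[]
Reconstructed level-order: [5, 24, 21, 26, 17, 22, 9, 23]


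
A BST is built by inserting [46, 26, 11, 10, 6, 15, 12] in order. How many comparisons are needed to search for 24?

Search path for 24: 46 -> 26 -> 11 -> 15
Found: False
Comparisons: 4


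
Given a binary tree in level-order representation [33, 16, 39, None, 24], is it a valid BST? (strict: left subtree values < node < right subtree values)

Level-order array: [33, 16, 39, None, 24]
Validate using subtree bounds (lo, hi): at each node, require lo < value < hi,
then recurse left with hi=value and right with lo=value.
Preorder trace (stopping at first violation):
  at node 33 with bounds (-inf, +inf): OK
  at node 16 with bounds (-inf, 33): OK
  at node 24 with bounds (16, 33): OK
  at node 39 with bounds (33, +inf): OK
No violation found at any node.
Result: Valid BST


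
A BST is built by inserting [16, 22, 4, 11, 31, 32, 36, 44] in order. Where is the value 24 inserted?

Starting tree (level order): [16, 4, 22, None, 11, None, 31, None, None, None, 32, None, 36, None, 44]
Insertion path: 16 -> 22 -> 31
Result: insert 24 as left child of 31
Final tree (level order): [16, 4, 22, None, 11, None, 31, None, None, 24, 32, None, None, None, 36, None, 44]


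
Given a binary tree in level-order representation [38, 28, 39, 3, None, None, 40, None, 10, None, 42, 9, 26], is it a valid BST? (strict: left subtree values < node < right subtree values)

Level-order array: [38, 28, 39, 3, None, None, 40, None, 10, None, 42, 9, 26]
Validate using subtree bounds (lo, hi): at each node, require lo < value < hi,
then recurse left with hi=value and right with lo=value.
Preorder trace (stopping at first violation):
  at node 38 with bounds (-inf, +inf): OK
  at node 28 with bounds (-inf, 38): OK
  at node 3 with bounds (-inf, 28): OK
  at node 10 with bounds (3, 28): OK
  at node 9 with bounds (3, 10): OK
  at node 26 with bounds (10, 28): OK
  at node 39 with bounds (38, +inf): OK
  at node 40 with bounds (39, +inf): OK
  at node 42 with bounds (40, +inf): OK
No violation found at any node.
Result: Valid BST


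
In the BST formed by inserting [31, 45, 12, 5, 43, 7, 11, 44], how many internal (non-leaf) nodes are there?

Tree built from: [31, 45, 12, 5, 43, 7, 11, 44]
Tree (level-order array): [31, 12, 45, 5, None, 43, None, None, 7, None, 44, None, 11]
Rule: An internal node has at least one child.
Per-node child counts:
  node 31: 2 child(ren)
  node 12: 1 child(ren)
  node 5: 1 child(ren)
  node 7: 1 child(ren)
  node 11: 0 child(ren)
  node 45: 1 child(ren)
  node 43: 1 child(ren)
  node 44: 0 child(ren)
Matching nodes: [31, 12, 5, 7, 45, 43]
Count of internal (non-leaf) nodes: 6


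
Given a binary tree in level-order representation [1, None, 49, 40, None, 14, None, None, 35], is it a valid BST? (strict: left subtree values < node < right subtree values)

Level-order array: [1, None, 49, 40, None, 14, None, None, 35]
Validate using subtree bounds (lo, hi): at each node, require lo < value < hi,
then recurse left with hi=value and right with lo=value.
Preorder trace (stopping at first violation):
  at node 1 with bounds (-inf, +inf): OK
  at node 49 with bounds (1, +inf): OK
  at node 40 with bounds (1, 49): OK
  at node 14 with bounds (1, 40): OK
  at node 35 with bounds (14, 40): OK
No violation found at any node.
Result: Valid BST


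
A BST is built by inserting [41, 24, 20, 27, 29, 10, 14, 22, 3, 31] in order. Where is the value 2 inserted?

Starting tree (level order): [41, 24, None, 20, 27, 10, 22, None, 29, 3, 14, None, None, None, 31]
Insertion path: 41 -> 24 -> 20 -> 10 -> 3
Result: insert 2 as left child of 3
Final tree (level order): [41, 24, None, 20, 27, 10, 22, None, 29, 3, 14, None, None, None, 31, 2]


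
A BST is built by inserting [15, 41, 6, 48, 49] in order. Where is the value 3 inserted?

Starting tree (level order): [15, 6, 41, None, None, None, 48, None, 49]
Insertion path: 15 -> 6
Result: insert 3 as left child of 6
Final tree (level order): [15, 6, 41, 3, None, None, 48, None, None, None, 49]


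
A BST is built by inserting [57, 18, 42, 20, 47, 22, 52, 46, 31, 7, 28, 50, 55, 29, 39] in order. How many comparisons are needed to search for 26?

Search path for 26: 57 -> 18 -> 42 -> 20 -> 22 -> 31 -> 28
Found: False
Comparisons: 7


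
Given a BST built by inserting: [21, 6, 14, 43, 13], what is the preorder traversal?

Tree insertion order: [21, 6, 14, 43, 13]
Tree (level-order array): [21, 6, 43, None, 14, None, None, 13]
Preorder traversal: [21, 6, 14, 13, 43]


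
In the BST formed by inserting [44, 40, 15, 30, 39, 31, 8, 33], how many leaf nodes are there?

Tree built from: [44, 40, 15, 30, 39, 31, 8, 33]
Tree (level-order array): [44, 40, None, 15, None, 8, 30, None, None, None, 39, 31, None, None, 33]
Rule: A leaf has 0 children.
Per-node child counts:
  node 44: 1 child(ren)
  node 40: 1 child(ren)
  node 15: 2 child(ren)
  node 8: 0 child(ren)
  node 30: 1 child(ren)
  node 39: 1 child(ren)
  node 31: 1 child(ren)
  node 33: 0 child(ren)
Matching nodes: [8, 33]
Count of leaf nodes: 2


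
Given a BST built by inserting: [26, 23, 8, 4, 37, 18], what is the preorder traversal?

Tree insertion order: [26, 23, 8, 4, 37, 18]
Tree (level-order array): [26, 23, 37, 8, None, None, None, 4, 18]
Preorder traversal: [26, 23, 8, 4, 18, 37]
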